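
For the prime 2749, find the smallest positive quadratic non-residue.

(2/2749) = −1, so 2 is the smallest positive non-residue mod 2749.

2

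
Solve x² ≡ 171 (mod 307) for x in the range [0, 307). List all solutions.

Since 307 ≡ 3 (mod 4), a square root of 171 is 171^((307+1)/4) = 171^77 mod 307.
Repeated squaring: 171^2≡76, 171^4≡250, 171^8≡179, 171^16≡113, 171^32≡182, 171^64≡275 (mod 307).
171^77 = 171^(64+8+4+1) ≡ 103 (mod 307).
Check: 103² = 10609 ≡ 171 (mod 307). The two roots are 103 and 204.

103, 204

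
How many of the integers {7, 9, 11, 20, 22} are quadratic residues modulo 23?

1

(7/23) = -1 → non-residue.
(9/23) = +1 → QR.
(11/23) = -1 → non-residue.
(20/23) = -1 → non-residue.
(22/23) = -1 → non-residue.
Total quadratic residues among the 5: 1.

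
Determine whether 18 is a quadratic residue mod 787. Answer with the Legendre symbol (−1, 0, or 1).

Pull out 2: since 787 ≡ 3 (mod 8), (2/787) = -1.
Reciprocity: 9 ≡ 1 and 787 ≡ 3 (mod 4), so (9/787) = +(787/9).
Reduce top mod 9: now compute (4/9).
Pull out 2^2: since 9 ≡ 1 (mod 8), (2/9) = +1, so (2/9)^2 = +1.
Reached (1/9) = 1. Collecting the sign flips along the way, the symbol is -1.

-1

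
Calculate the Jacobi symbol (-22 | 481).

First reduce: -22 ≡ 459 (mod 481).
Reciprocity: 459 ≡ 3 and 481 ≡ 1 (mod 4), so (459/481) = +(481/459).
Reduce top mod 459: now compute (22/459).
Pull out 2: since 459 ≡ 3 (mod 8), (2/459) = -1.
Reciprocity: 11 ≡ 3 and 459 ≡ 3 (mod 4), so (11/459) = −(459/11).
Reduce top mod 11: now compute (8/11).
Pull out 2^3: since 11 ≡ 3 (mod 8), (2/11) = -1, so (2/11)^3 = -1.
Reached (1/11) = 1. Collecting the sign flips along the way, the symbol is -1.

-1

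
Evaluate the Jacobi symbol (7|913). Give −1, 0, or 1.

Reciprocity: 7 ≡ 3 and 913 ≡ 1 (mod 4), so (7/913) = +(913/7).
Reduce top mod 7: now compute (3/7).
Reciprocity: 3 ≡ 3 and 7 ≡ 3 (mod 4), so (3/7) = −(7/3).
Reduce top mod 3: now compute (1/3).
Reached (1/3) = 1. Collecting the sign flips along the way, the symbol is -1.

-1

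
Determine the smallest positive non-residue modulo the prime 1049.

3

(2/1049) = +1, so 2 is a residue.
(3/1049) = −1, so 3 is the smallest positive non-residue mod 1049.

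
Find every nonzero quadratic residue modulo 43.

1,4,6,9,10,11,13,14,15,16,17,21,23,24,25,31,35,36,38,40,41

Square k = 1,…,21 (k and 43−k give the same square):
1²=1, 2²=4, 3²=9, 4²=16, 5²=25, 6²=36, 7²≡6, 8²≡21, 9²≡38, 10²≡14, 11²≡35, 12²≡15, 13²≡40, 14²≡24, 15²≡10, 16²≡41, 17²≡31, 18²≡23, 19²≡17, 20²≡13, 21²≡11 (mod 43).
So the quadratic residues mod 43 are {1, 4, 6, 9, 10, 11, 13, 14, 15, 16, 17, 21, 23, 24, 25, 31, 35, 36, 38, 40, 41}.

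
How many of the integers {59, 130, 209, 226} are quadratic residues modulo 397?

(59/397) = -1 → non-residue.
(130/397) = -1 → non-residue.
(209/397) = +1 → QR.
(226/397) = +1 → QR.
Total quadratic residues among the 4: 2.

2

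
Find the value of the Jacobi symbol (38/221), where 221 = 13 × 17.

1

Pull out 2: since 221 ≡ 5 (mod 8), (2/221) = -1.
Reciprocity: 19 ≡ 3 and 221 ≡ 1 (mod 4), so (19/221) = +(221/19).
Reduce top mod 19: now compute (12/19).
Pull out 2^2: since 19 ≡ 3 (mod 8), (2/19) = -1, so (2/19)^2 = +1.
Reciprocity: 3 ≡ 3 and 19 ≡ 3 (mod 4), so (3/19) = −(19/3).
Reduce top mod 3: now compute (1/3).
Reached (1/3) = 1. Collecting the sign flips along the way, the symbol is +1.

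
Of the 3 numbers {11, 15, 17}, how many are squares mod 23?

0

(11/23) = -1 → non-residue.
(15/23) = -1 → non-residue.
(17/23) = -1 → non-residue.
Total quadratic residues among the 3: 0.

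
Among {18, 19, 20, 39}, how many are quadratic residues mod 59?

2

(18/59) = -1 → non-residue.
(19/59) = +1 → QR.
(20/59) = +1 → QR.
(39/59) = -1 → non-residue.
Total quadratic residues among the 4: 2.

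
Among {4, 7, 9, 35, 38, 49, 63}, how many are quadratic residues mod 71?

(4/71) = +1 → QR.
(7/71) = -1 → non-residue.
(9/71) = +1 → QR.
(35/71) = -1 → non-residue.
(38/71) = +1 → QR.
(49/71) = +1 → QR.
(63/71) = -1 → non-residue.
Total quadratic residues among the 7: 4.

4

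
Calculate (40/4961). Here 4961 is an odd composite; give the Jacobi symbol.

1

Pull out 2^3: since 4961 ≡ 1 (mod 8), (2/4961) = +1, so (2/4961)^3 = +1.
Reciprocity: 5 ≡ 1 and 4961 ≡ 1 (mod 4), so (5/4961) = +(4961/5).
Reduce top mod 5: now compute (1/5).
Reached (1/5) = 1. Collecting the sign flips along the way, the symbol is +1.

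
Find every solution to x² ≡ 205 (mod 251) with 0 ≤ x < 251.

Since 251 ≡ 3 (mod 4), a square root of 205 is 205^((251+1)/4) = 205^63 mod 251.
Repeated squaring: 205^2≡108, 205^4≡118, 205^8≡119, 205^16≡105, 205^32≡232 (mod 251).
205^63 = 205^(32+16+8+4+2+1) ≡ 74 (mod 251).
Check: 74² = 5476 ≡ 205 (mod 251). The two roots are 74 and 177.

74, 177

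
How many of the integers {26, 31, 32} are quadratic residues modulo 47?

(26/47) = -1 → non-residue.
(31/47) = -1 → non-residue.
(32/47) = +1 → QR.
Total quadratic residues among the 3: 1.

1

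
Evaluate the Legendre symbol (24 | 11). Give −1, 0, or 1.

First reduce: 24 ≡ 2 (mod 11).
Pull out 2: since 11 ≡ 3 (mod 8), (2/11) = -1.
Reached (1/11) = 1. Collecting the sign flips along the way, the symbol is -1.

-1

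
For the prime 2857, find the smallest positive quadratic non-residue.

5

(2/2857) = +1, so 2 is a residue.
(3/2857) = +1, so 3 is a residue.
(4/2857) = +1, so 4 is a residue.
(5/2857) = −1, so 5 is the smallest positive non-residue mod 2857.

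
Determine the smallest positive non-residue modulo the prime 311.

(2/311) = +1, so 2 is a residue.
(3/311) = +1, so 3 is a residue.
(4/311) = +1, so 4 is a residue.
(5/311) = +1, so 5 is a residue.
(6/311) = +1, so 6 is a residue.
(7/311) = +1, so 7 is a residue.
(8/311) = +1, so 8 is a residue.
(9/311) = +1, so 9 is a residue.
(10/311) = +1, so 10 is a residue.
(11/311) = −1, so 11 is the smallest positive non-residue mod 311.

11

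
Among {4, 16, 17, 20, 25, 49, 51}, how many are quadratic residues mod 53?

(4/53) = +1 → QR.
(16/53) = +1 → QR.
(17/53) = +1 → QR.
(20/53) = -1 → non-residue.
(25/53) = +1 → QR.
(49/53) = +1 → QR.
(51/53) = -1 → non-residue.
Total quadratic residues among the 7: 5.

5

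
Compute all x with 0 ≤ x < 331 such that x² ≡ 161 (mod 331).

Since 331 ≡ 3 (mod 4), a square root of 161 is 161^((331+1)/4) = 161^83 mod 331.
Repeated squaring: 161^2≡103, 161^4≡17, 161^8≡289, 161^16≡109, 161^32≡296, 161^64≡232 (mod 331).
161^83 = 161^(64+16+2+1) ≡ 53 (mod 331).
Check: 53² = 2809 ≡ 161 (mod 331). The two roots are 53 and 278.

53, 278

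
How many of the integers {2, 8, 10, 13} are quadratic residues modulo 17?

3

(2/17) = +1 → QR.
(8/17) = +1 → QR.
(10/17) = -1 → non-residue.
(13/17) = +1 → QR.
Total quadratic residues among the 4: 3.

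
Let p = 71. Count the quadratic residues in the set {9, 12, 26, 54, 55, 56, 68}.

(9/71) = +1 → QR.
(12/71) = +1 → QR.
(26/71) = -1 → non-residue.
(54/71) = +1 → QR.
(55/71) = -1 → non-residue.
(56/71) = -1 → non-residue.
(68/71) = -1 → non-residue.
Total quadratic residues among the 7: 3.

3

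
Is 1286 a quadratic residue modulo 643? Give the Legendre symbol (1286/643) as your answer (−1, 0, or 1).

First reduce: 1286 ≡ 0 (mod 643).
Top reduces to 0: gcd > 1, so the symbol is 0.

0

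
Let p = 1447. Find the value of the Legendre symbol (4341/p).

First reduce: 4341 ≡ 0 (mod 1447).
Top reduces to 0: gcd > 1, so the symbol is 0.

0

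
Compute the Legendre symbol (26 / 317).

Euler's criterion: (26/317) ≡ 26^158 (mod 317).
26^2 ≡ 42 (mod 317)
26^4 ≡ 179 (mod 317)
26^8 ≡ 24 (mod 317)
26^16 ≡ 259 (mod 317)
26^32 ≡ 194 (mod 317)
26^64 ≡ 230 (mod 317)
26^128 ≡ 278 (mod 317)
26^158 = 26^(128+16+8+4+2) ≡ 1 (mod 317).
Result is 1, so (26/317) = 1.

1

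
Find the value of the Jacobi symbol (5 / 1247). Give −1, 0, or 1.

Reciprocity: 5 ≡ 1 and 1247 ≡ 3 (mod 4), so (5/1247) = +(1247/5).
Reduce top mod 5: now compute (2/5).
Pull out 2: since 5 ≡ 5 (mod 8), (2/5) = -1.
Reached (1/5) = 1. Collecting the sign flips along the way, the symbol is -1.

-1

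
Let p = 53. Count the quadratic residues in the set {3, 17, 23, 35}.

1

(3/53) = -1 → non-residue.
(17/53) = +1 → QR.
(23/53) = -1 → non-residue.
(35/53) = -1 → non-residue.
Total quadratic residues among the 4: 1.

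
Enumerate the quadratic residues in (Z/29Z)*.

1, 4, 5, 6, 7, 9, 13, 16, 20, 22, 23, 24, 25, 28

Square k = 1,…,14 (k and 29−k give the same square):
1²=1, 2²=4, 3²=9, 4²=16, 5²=25, 6²≡7, 7²≡20, 8²≡6, 9²≡23, 10²≡13, 11²≡5, 12²≡28, 13²≡24, 14²≡22 (mod 29).
So the quadratic residues mod 29 are {1, 4, 5, 6, 7, 9, 13, 16, 20, 22, 23, 24, 25, 28}.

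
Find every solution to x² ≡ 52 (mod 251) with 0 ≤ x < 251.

110, 141

Since 251 ≡ 3 (mod 4), a square root of 52 is 52^((251+1)/4) = 52^63 mod 251.
Repeated squaring: 52^2≡194, 52^4≡237, 52^8≡196, 52^16≡13, 52^32≡169 (mod 251).
52^63 = 52^(32+16+8+4+2+1) ≡ 110 (mod 251).
Check: 110² = 12100 ≡ 52 (mod 251). The two roots are 110 and 141.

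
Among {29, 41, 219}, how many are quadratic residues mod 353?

(29/353) = +1 → QR.
(41/353) = +1 → QR.
(219/353) = -1 → non-residue.
Total quadratic residues among the 3: 2.

2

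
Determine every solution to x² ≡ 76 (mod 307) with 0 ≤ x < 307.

Since 307 ≡ 3 (mod 4), a square root of 76 is 76^((307+1)/4) = 76^77 mod 307.
Repeated squaring: 76^2≡250, 76^4≡179, 76^8≡113, 76^16≡182, 76^32≡275, 76^64≡103 (mod 307).
76^77 = 76^(64+8+4+1) ≡ 171 (mod 307).
Check: 171² = 29241 ≡ 76 (mod 307). The two roots are 136 and 171.

136, 171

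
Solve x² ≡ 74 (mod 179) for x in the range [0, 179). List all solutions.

49, 130

Since 179 ≡ 3 (mod 4), a square root of 74 is 74^((179+1)/4) = 74^45 mod 179.
Repeated squaring: 74^2≡106, 74^4≡138, 74^8≡70, 74^16≡67, 74^32≡14 (mod 179).
74^45 = 74^(32+8+4+1) ≡ 49 (mod 179).
Check: 49² = 2401 ≡ 74 (mod 179). The two roots are 49 and 130.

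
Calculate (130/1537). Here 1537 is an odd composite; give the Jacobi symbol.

Pull out 2: since 1537 ≡ 1 (mod 8), (2/1537) = +1.
Reciprocity: 65 ≡ 1 and 1537 ≡ 1 (mod 4), so (65/1537) = +(1537/65).
Reduce top mod 65: now compute (42/65).
Pull out 2: since 65 ≡ 1 (mod 8), (2/65) = +1.
Reciprocity: 21 ≡ 1 and 65 ≡ 1 (mod 4), so (21/65) = +(65/21).
Reduce top mod 21: now compute (2/21).
Pull out 2: since 21 ≡ 5 (mod 8), (2/21) = -1.
Reached (1/21) = 1. Collecting the sign flips along the way, the symbol is -1.

-1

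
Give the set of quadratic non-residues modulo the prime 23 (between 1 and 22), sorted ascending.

5 7 10 11 14 15 17 19 20 21 22

Square k = 1,…,11 (k and 23−k give the same square):
1²=1, 2²=4, 3²=9, 4²=16, 5²≡2, 6²≡13, 7²≡3, 8²≡18, 9²≡12, 10²≡8, 11²≡6 (mod 23).
The residues are {1, 2, 3, 4, 6, 8, 9, 12, 13, 16, 18}; the non-residues are the remaining 11 nonzero classes.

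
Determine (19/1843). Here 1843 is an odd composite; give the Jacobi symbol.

Reciprocity: 19 ≡ 3 and 1843 ≡ 3 (mod 4), so (19/1843) = −(1843/19).
Reduce top mod 19: now compute (0/19).
Top reduces to 0: gcd > 1, so the symbol is 0.

0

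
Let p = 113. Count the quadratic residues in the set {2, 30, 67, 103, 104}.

(2/113) = +1 → QR.
(30/113) = +1 → QR.
(67/113) = -1 → non-residue.
(103/113) = -1 → non-residue.
(104/113) = +1 → QR.
Total quadratic residues among the 5: 3.

3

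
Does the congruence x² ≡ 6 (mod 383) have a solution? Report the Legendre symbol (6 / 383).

1

Pull out 2: since 383 ≡ 7 (mod 8), (2/383) = +1.
Reciprocity: 3 ≡ 3 and 383 ≡ 3 (mod 4), so (3/383) = −(383/3).
Reduce top mod 3: now compute (2/3).
Pull out 2: since 3 ≡ 3 (mod 8), (2/3) = -1.
Reached (1/3) = 1. Collecting the sign flips along the way, the symbol is +1.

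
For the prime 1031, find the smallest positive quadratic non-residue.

7

(2/1031) = +1, so 2 is a residue.
(3/1031) = +1, so 3 is a residue.
(4/1031) = +1, so 4 is a residue.
(5/1031) = +1, so 5 is a residue.
(6/1031) = +1, so 6 is a residue.
(7/1031) = −1, so 7 is the smallest positive non-residue mod 1031.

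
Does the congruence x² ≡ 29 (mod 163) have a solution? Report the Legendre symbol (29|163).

-1

Reciprocity: 29 ≡ 1 and 163 ≡ 3 (mod 4), so (29/163) = +(163/29).
Reduce top mod 29: now compute (18/29).
Pull out 2: since 29 ≡ 5 (mod 8), (2/29) = -1.
Reciprocity: 9 ≡ 1 and 29 ≡ 1 (mod 4), so (9/29) = +(29/9).
Reduce top mod 9: now compute (2/9).
Pull out 2: since 9 ≡ 1 (mod 8), (2/9) = +1.
Reached (1/9) = 1. Collecting the sign flips along the way, the symbol is -1.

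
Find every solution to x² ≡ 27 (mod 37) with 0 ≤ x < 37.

37 ≡ 1 (mod 4), so we find a root by search.
Trying successive values, 8² = 64 ≡ 27 (mod 37). The other root is 37 − 8 = 29.

8, 29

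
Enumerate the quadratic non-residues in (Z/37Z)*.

2, 5, 6, 8, 13, 14, 15, 17, 18, 19, 20, 22, 23, 24, 29, 31, 32, 35

Square k = 1,…,18 (k and 37−k give the same square):
1²=1, 2²=4, 3²=9, 4²=16, 5²=25, 6²=36, 7²≡12, 8²≡27, 9²≡7, 10²≡26, 11²≡10, 12²≡33, 13²≡21, 14²≡11, 15²≡3, 16²≡34, 17²≡30, 18²≡28 (mod 37).
The residues are {1, 3, 4, 7, 9, 10, 11, 12, 16, 21, 25, 26, 27, 28, 30, 33, 34, 36}; the non-residues are the remaining 18 nonzero classes.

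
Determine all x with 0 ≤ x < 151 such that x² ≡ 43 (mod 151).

63, 88

Since 151 ≡ 3 (mod 4), a square root of 43 is 43^((151+1)/4) = 43^38 mod 151.
Repeated squaring: 43^2≡37, 43^4≡10, 43^8≡100, 43^16≡34, 43^32≡99 (mod 151).
43^38 = 43^(32+4+2) ≡ 88 (mod 151).
Check: 88² = 7744 ≡ 43 (mod 151). The two roots are 63 and 88.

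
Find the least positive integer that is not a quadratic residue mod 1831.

3

(2/1831) = +1, so 2 is a residue.
(3/1831) = −1, so 3 is the smallest positive non-residue mod 1831.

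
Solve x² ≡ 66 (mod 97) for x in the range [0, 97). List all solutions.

97 ≡ 1 (mod 4), so we find a root by search.
Trying successive values, 39² = 1521 ≡ 66 (mod 97). The other root is 97 − 39 = 58.

39, 58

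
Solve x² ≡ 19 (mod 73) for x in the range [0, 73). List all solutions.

73 ≡ 1 (mod 4), so we find a root by search.
Trying successive values, 26² = 676 ≡ 19 (mod 73). The other root is 73 − 26 = 47.

26, 47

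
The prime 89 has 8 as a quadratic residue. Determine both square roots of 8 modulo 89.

39, 50

89 ≡ 1 (mod 4), so we find a root by search.
Trying successive values, 39² = 1521 ≡ 8 (mod 89). The other root is 89 − 39 = 50.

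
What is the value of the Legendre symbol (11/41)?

-1

Euler's criterion: (11/41) ≡ 11^20 (mod 41).
11^2 ≡ 39 (mod 41)
11^4 ≡ 4 (mod 41)
11^8 ≡ 16 (mod 41)
11^16 ≡ 10 (mod 41)
11^20 = 11^(16+4) ≡ 40 (mod 41).
Result is 40 ≡ −1, so (11/41) = −1.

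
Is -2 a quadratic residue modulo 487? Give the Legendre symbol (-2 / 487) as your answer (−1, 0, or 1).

First reduce: -2 ≡ 485 (mod 487).
Reciprocity: 485 ≡ 1 and 487 ≡ 3 (mod 4), so (485/487) = +(487/485).
Reduce top mod 485: now compute (2/485).
Pull out 2: since 485 ≡ 5 (mod 8), (2/485) = -1.
Reached (1/485) = 1. Collecting the sign flips along the way, the symbol is -1.

-1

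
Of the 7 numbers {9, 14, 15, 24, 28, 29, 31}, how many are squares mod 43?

(9/43) = +1 → QR.
(14/43) = +1 → QR.
(15/43) = +1 → QR.
(24/43) = +1 → QR.
(28/43) = -1 → non-residue.
(29/43) = -1 → non-residue.
(31/43) = +1 → QR.
Total quadratic residues among the 7: 5.

5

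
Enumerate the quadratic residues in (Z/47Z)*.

Square k = 1,…,23 (k and 47−k give the same square):
1²=1, 2²=4, 3²=9, 4²=16, 5²=25, 6²=36, 7²≡2, 8²≡17, 9²≡34, 10²≡6, 11²≡27, 12²≡3, 13²≡28, 14²≡8, 15²≡37, 16²≡21, 17²≡7, 18²≡42, 19²≡32, 20²≡24, 21²≡18, 22²≡14, 23²≡12 (mod 47).
So the quadratic residues mod 47 are {1, 2, 3, 4, 6, 7, 8, 9, 12, 14, 16, 17, 18, 21, 24, 25, 27, 28, 32, 34, 36, 37, 42}.

1,2,3,4,6,7,8,9,12,14,16,17,18,21,24,25,27,28,32,34,36,37,42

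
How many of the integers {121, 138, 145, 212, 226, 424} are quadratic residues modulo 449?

3

(121/449) = +1 → QR.
(138/449) = -1 → non-residue.
(145/449) = -1 → non-residue.
(212/449) = +1 → QR.
(226/449) = -1 → non-residue.
(424/449) = +1 → QR.
Total quadratic residues among the 6: 3.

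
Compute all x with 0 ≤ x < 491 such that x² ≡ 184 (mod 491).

Since 491 ≡ 3 (mod 4), a square root of 184 is 184^((491+1)/4) = 184^123 mod 491.
Repeated squaring: 184^2≡468, 184^4≡38, 184^8≡462, 184^16≡350, 184^32≡241, 184^64≡143 (mod 491).
184^123 = 184^(64+32+16+8+2+1) ≡ 269 (mod 491).
Check: 269² = 72361 ≡ 184 (mod 491). The two roots are 222 and 269.

222, 269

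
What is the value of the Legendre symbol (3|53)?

Reciprocity: 3 ≡ 3 and 53 ≡ 1 (mod 4), so (3/53) = +(53/3).
Reduce top mod 3: now compute (2/3).
Pull out 2: since 3 ≡ 3 (mod 8), (2/3) = -1.
Reached (1/3) = 1. Collecting the sign flips along the way, the symbol is -1.

-1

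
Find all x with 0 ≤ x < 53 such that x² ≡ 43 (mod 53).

19, 34

53 ≡ 1 (mod 4), so we find a root by search.
Trying successive values, 19² = 361 ≡ 43 (mod 53). The other root is 53 − 19 = 34.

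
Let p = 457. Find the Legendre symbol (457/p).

0

First reduce: 457 ≡ 0 (mod 457).
Top reduces to 0: gcd > 1, so the symbol is 0.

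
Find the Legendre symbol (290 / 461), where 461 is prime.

1

Pull out 2: since 461 ≡ 5 (mod 8), (2/461) = -1.
Reciprocity: 145 ≡ 1 and 461 ≡ 1 (mod 4), so (145/461) = +(461/145).
Reduce top mod 145: now compute (26/145).
Pull out 2: since 145 ≡ 1 (mod 8), (2/145) = +1.
Reciprocity: 13 ≡ 1 and 145 ≡ 1 (mod 4), so (13/145) = +(145/13).
Reduce top mod 13: now compute (2/13).
Pull out 2: since 13 ≡ 5 (mod 8), (2/13) = -1.
Reached (1/13) = 1. Collecting the sign flips along the way, the symbol is +1.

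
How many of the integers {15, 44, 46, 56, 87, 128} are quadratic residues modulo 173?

2

(15/173) = +1 → QR.
(44/173) = -1 → non-residue.
(46/173) = -1 → non-residue.
(56/173) = +1 → QR.
(87/173) = -1 → non-residue.
(128/173) = -1 → non-residue.
Total quadratic residues among the 6: 2.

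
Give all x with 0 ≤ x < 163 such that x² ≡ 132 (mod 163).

28, 135

Since 163 ≡ 3 (mod 4), a square root of 132 is 132^((163+1)/4) = 132^41 mod 163.
Repeated squaring: 132^2≡146, 132^4≡126, 132^8≡65, 132^16≡150, 132^32≡6 (mod 163).
132^41 = 132^(32+8+1) ≡ 135 (mod 163).
Check: 135² = 18225 ≡ 132 (mod 163). The two roots are 28 and 135.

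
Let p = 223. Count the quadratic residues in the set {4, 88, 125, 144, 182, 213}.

3

(4/223) = +1 → QR.
(88/223) = -1 → non-residue.
(125/223) = -1 → non-residue.
(144/223) = +1 → QR.
(182/223) = -1 → non-residue.
(213/223) = +1 → QR.
Total quadratic residues among the 6: 3.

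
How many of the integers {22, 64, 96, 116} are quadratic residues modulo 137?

2

(22/137) = +1 → QR.
(64/137) = +1 → QR.
(96/137) = -1 → non-residue.
(116/137) = -1 → non-residue.
Total quadratic residues among the 4: 2.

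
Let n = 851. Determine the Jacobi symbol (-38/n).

First reduce: -38 ≡ 813 (mod 851).
Reciprocity: 813 ≡ 1 and 851 ≡ 3 (mod 4), so (813/851) = +(851/813).
Reduce top mod 813: now compute (38/813).
Pull out 2: since 813 ≡ 5 (mod 8), (2/813) = -1.
Reciprocity: 19 ≡ 3 and 813 ≡ 1 (mod 4), so (19/813) = +(813/19).
Reduce top mod 19: now compute (15/19).
Reciprocity: 15 ≡ 3 and 19 ≡ 3 (mod 4), so (15/19) = −(19/15).
Reduce top mod 15: now compute (4/15).
Pull out 2^2: since 15 ≡ 7 (mod 8), (2/15) = +1, so (2/15)^2 = +1.
Reached (1/15) = 1. Collecting the sign flips along the way, the symbol is +1.

1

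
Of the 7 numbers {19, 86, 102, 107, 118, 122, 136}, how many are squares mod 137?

(19/137) = +1 → QR.
(86/137) = -1 → non-residue.
(102/137) = -1 → non-residue.
(107/137) = +1 → QR.
(118/137) = +1 → QR.
(122/137) = +1 → QR.
(136/137) = +1 → QR.
Total quadratic residues among the 7: 5.

5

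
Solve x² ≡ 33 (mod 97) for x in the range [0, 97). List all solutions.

18, 79

97 ≡ 1 (mod 4), so we find a root by search.
Trying successive values, 18² = 324 ≡ 33 (mod 97). The other root is 97 − 18 = 79.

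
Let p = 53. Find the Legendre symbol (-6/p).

1

Euler's criterion: (-6/53) ≡ 47^26 (mod 53).
47^2 ≡ 36 (mod 53)
47^4 ≡ 24 (mod 53)
47^8 ≡ 46 (mod 53)
47^16 ≡ 49 (mod 53)
47^26 = 47^(16+8+2) ≡ 1 (mod 53).
Result is 1, so (-6/53) = 1.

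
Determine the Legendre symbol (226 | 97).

1

First reduce: 226 ≡ 32 (mod 97).
Pull out 2^5: since 97 ≡ 1 (mod 8), (2/97) = +1, so (2/97)^5 = +1.
Reached (1/97) = 1. Collecting the sign flips along the way, the symbol is +1.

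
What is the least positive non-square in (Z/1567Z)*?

3

(2/1567) = +1, so 2 is a residue.
(3/1567) = −1, so 3 is the smallest positive non-residue mod 1567.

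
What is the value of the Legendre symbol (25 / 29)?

1

Reciprocity: 25 ≡ 1 and 29 ≡ 1 (mod 4), so (25/29) = +(29/25).
Reduce top mod 25: now compute (4/25).
Pull out 2^2: since 25 ≡ 1 (mod 8), (2/25) = +1, so (2/25)^2 = +1.
Reached (1/25) = 1. Collecting the sign flips along the way, the symbol is +1.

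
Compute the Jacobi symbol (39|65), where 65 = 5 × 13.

Reciprocity: 39 ≡ 3 and 65 ≡ 1 (mod 4), so (39/65) = +(65/39).
Reduce top mod 39: now compute (26/39).
Pull out 2: since 39 ≡ 7 (mod 8), (2/39) = +1.
Reciprocity: 13 ≡ 1 and 39 ≡ 3 (mod 4), so (13/39) = +(39/13).
Reduce top mod 13: now compute (0/13).
Top reduces to 0: gcd > 1, so the symbol is 0.

0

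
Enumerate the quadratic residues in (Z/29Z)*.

1 4 5 6 7 9 13 16 20 22 23 24 25 28

Square k = 1,…,14 (k and 29−k give the same square):
1²=1, 2²=4, 3²=9, 4²=16, 5²=25, 6²≡7, 7²≡20, 8²≡6, 9²≡23, 10²≡13, 11²≡5, 12²≡28, 13²≡24, 14²≡22 (mod 29).
So the quadratic residues mod 29 are {1, 4, 5, 6, 7, 9, 13, 16, 20, 22, 23, 24, 25, 28}.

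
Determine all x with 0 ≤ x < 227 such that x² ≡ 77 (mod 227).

Since 227 ≡ 3 (mod 4), a square root of 77 is 77^((227+1)/4) = 77^57 mod 227.
Repeated squaring: 77^2≡27, 77^4≡48, 77^8≡34, 77^16≡21, 77^32≡214 (mod 227).
77^57 = 77^(32+16+8+1) ≡ 109 (mod 227).
Check: 109² = 11881 ≡ 77 (mod 227). The two roots are 109 and 118.

109, 118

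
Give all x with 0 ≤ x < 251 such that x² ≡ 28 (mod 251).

84, 167

Since 251 ≡ 3 (mod 4), a square root of 28 is 28^((251+1)/4) = 28^63 mod 251.
Repeated squaring: 28^2≡31, 28^4≡208, 28^8≡92, 28^16≡181, 28^32≡131 (mod 251).
28^63 = 28^(32+16+8+4+2+1) ≡ 84 (mod 251).
Check: 84² = 7056 ≡ 28 (mod 251). The two roots are 84 and 167.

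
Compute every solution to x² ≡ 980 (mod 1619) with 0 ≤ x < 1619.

359, 1260

Since 1619 ≡ 3 (mod 4), a square root of 980 is 980^((1619+1)/4) = 980^405 mod 1619.
Repeated squaring: 980^2≡333, 980^4≡797, 980^8≡561, 980^16≡635, 980^32≡94, 980^64≡741, 980^128≡240, 980^256≡935 (mod 1619).
980^405 = 980^(256+128+16+4+1) ≡ 359 (mod 1619).
Check: 359² = 128881 ≡ 980 (mod 1619). The two roots are 359 and 1260.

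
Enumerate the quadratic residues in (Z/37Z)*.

Square k = 1,…,18 (k and 37−k give the same square):
1²=1, 2²=4, 3²=9, 4²=16, 5²=25, 6²=36, 7²≡12, 8²≡27, 9²≡7, 10²≡26, 11²≡10, 12²≡33, 13²≡21, 14²≡11, 15²≡3, 16²≡34, 17²≡30, 18²≡28 (mod 37).
So the quadratic residues mod 37 are {1, 3, 4, 7, 9, 10, 11, 12, 16, 21, 25, 26, 27, 28, 30, 33, 34, 36}.

1, 3, 4, 7, 9, 10, 11, 12, 16, 21, 25, 26, 27, 28, 30, 33, 34, 36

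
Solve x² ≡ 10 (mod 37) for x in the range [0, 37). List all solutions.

37 ≡ 1 (mod 4), so we find a root by search.
Trying successive values, 11² = 121 ≡ 10 (mod 37). The other root is 37 − 11 = 26.

11, 26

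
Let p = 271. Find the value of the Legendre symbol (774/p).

-1

First reduce: 774 ≡ 232 (mod 271).
Pull out 2^3: since 271 ≡ 7 (mod 8), (2/271) = +1, so (2/271)^3 = +1.
Reciprocity: 29 ≡ 1 and 271 ≡ 3 (mod 4), so (29/271) = +(271/29).
Reduce top mod 29: now compute (10/29).
Pull out 2: since 29 ≡ 5 (mod 8), (2/29) = -1.
Reciprocity: 5 ≡ 1 and 29 ≡ 1 (mod 4), so (5/29) = +(29/5).
Reduce top mod 5: now compute (4/5).
Pull out 2^2: since 5 ≡ 5 (mod 8), (2/5) = -1, so (2/5)^2 = +1.
Reached (1/5) = 1. Collecting the sign flips along the way, the symbol is -1.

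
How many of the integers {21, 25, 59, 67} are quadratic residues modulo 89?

3

(21/89) = +1 → QR.
(25/89) = +1 → QR.
(59/89) = -1 → non-residue.
(67/89) = +1 → QR.
Total quadratic residues among the 4: 3.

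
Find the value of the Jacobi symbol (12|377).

Pull out 2^2: since 377 ≡ 1 (mod 8), (2/377) = +1, so (2/377)^2 = +1.
Reciprocity: 3 ≡ 3 and 377 ≡ 1 (mod 4), so (3/377) = +(377/3).
Reduce top mod 3: now compute (2/3).
Pull out 2: since 3 ≡ 3 (mod 8), (2/3) = -1.
Reached (1/3) = 1. Collecting the sign flips along the way, the symbol is -1.

-1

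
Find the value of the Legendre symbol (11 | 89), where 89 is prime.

1

Reciprocity: 11 ≡ 3 and 89 ≡ 1 (mod 4), so (11/89) = +(89/11).
Reduce top mod 11: now compute (1/11).
Reached (1/11) = 1. Collecting the sign flips along the way, the symbol is +1.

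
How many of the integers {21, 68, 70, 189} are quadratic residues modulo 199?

(21/199) = -1 → non-residue.
(68/199) = -1 → non-residue.
(70/199) = +1 → QR.
(189/199) = -1 → non-residue.
Total quadratic residues among the 4: 1.

1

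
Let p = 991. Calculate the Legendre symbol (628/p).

1

Pull out 2^2: since 991 ≡ 7 (mod 8), (2/991) = +1, so (2/991)^2 = +1.
Reciprocity: 157 ≡ 1 and 991 ≡ 3 (mod 4), so (157/991) = +(991/157).
Reduce top mod 157: now compute (49/157).
Reciprocity: 49 ≡ 1 and 157 ≡ 1 (mod 4), so (49/157) = +(157/49).
Reduce top mod 49: now compute (10/49).
Pull out 2: since 49 ≡ 1 (mod 8), (2/49) = +1.
Reciprocity: 5 ≡ 1 and 49 ≡ 1 (mod 4), so (5/49) = +(49/5).
Reduce top mod 5: now compute (4/5).
Pull out 2^2: since 5 ≡ 5 (mod 8), (2/5) = -1, so (2/5)^2 = +1.
Reached (1/5) = 1. Collecting the sign flips along the way, the symbol is +1.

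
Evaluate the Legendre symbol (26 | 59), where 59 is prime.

1

Euler's criterion: (26/59) ≡ 26^29 (mod 59).
26^2 ≡ 27 (mod 59)
26^4 ≡ 21 (mod 59)
26^8 ≡ 28 (mod 59)
26^16 ≡ 17 (mod 59)
26^29 = 26^(16+8+4+1) ≡ 1 (mod 59).
Result is 1, so (26/59) = 1.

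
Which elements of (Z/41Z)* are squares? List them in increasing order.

1,2,4,5,8,9,10,16,18,20,21,23,25,31,32,33,36,37,39,40

Square k = 1,…,20 (k and 41−k give the same square):
1²=1, 2²=4, 3²=9, 4²=16, 5²=25, 6²=36, 7²≡8, 8²≡23, 9²≡40, 10²≡18, 11²≡39, 12²≡21, 13²≡5, 14²≡32, 15²≡20, 16²≡10, 17²≡2, 18²≡37, 19²≡33, 20²≡31 (mod 41).
So the quadratic residues mod 41 are {1, 2, 4, 5, 8, 9, 10, 16, 18, 20, 21, 23, 25, 31, 32, 33, 36, 37, 39, 40}.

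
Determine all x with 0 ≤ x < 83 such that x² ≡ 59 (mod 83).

15, 68

Since 83 ≡ 3 (mod 4), a square root of 59 is 59^((83+1)/4) = 59^21 mod 83.
Repeated squaring: 59^2≡78, 59^4≡25, 59^8≡44, 59^16≡27 (mod 83).
59^21 = 59^(16+4+1) ≡ 68 (mod 83).
Check: 68² = 4624 ≡ 59 (mod 83). The two roots are 15 and 68.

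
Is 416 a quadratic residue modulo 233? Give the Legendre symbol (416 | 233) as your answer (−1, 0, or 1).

Euler's criterion: (416/233) ≡ 183^116 (mod 233).
183^2 ≡ 170 (mod 233)
183^4 ≡ 8 (mod 233)
183^8 ≡ 64 (mod 233)
183^16 ≡ 135 (mod 233)
183^32 ≡ 51 (mod 233)
183^64 ≡ 38 (mod 233)
183^116 = 183^(64+32+16+4) ≡ 1 (mod 233).
Result is 1, so (416/233) = 1.

1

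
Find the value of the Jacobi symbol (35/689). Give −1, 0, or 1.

Reciprocity: 35 ≡ 3 and 689 ≡ 1 (mod 4), so (35/689) = +(689/35).
Reduce top mod 35: now compute (24/35).
Pull out 2^3: since 35 ≡ 3 (mod 8), (2/35) = -1, so (2/35)^3 = -1.
Reciprocity: 3 ≡ 3 and 35 ≡ 3 (mod 4), so (3/35) = −(35/3).
Reduce top mod 3: now compute (2/3).
Pull out 2: since 3 ≡ 3 (mod 8), (2/3) = -1.
Reached (1/3) = 1. Collecting the sign flips along the way, the symbol is -1.

-1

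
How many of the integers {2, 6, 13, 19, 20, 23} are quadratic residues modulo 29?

(2/29) = -1 → non-residue.
(6/29) = +1 → QR.
(13/29) = +1 → QR.
(19/29) = -1 → non-residue.
(20/29) = +1 → QR.
(23/29) = +1 → QR.
Total quadratic residues among the 6: 4.

4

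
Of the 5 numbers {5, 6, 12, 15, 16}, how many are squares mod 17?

2

(5/17) = -1 → non-residue.
(6/17) = -1 → non-residue.
(12/17) = -1 → non-residue.
(15/17) = +1 → QR.
(16/17) = +1 → QR.
Total quadratic residues among the 5: 2.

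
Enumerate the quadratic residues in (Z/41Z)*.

Square k = 1,…,20 (k and 41−k give the same square):
1²=1, 2²=4, 3²=9, 4²=16, 5²=25, 6²=36, 7²≡8, 8²≡23, 9²≡40, 10²≡18, 11²≡39, 12²≡21, 13²≡5, 14²≡32, 15²≡20, 16²≡10, 17²≡2, 18²≡37, 19²≡33, 20²≡31 (mod 41).
So the quadratic residues mod 41 are {1, 2, 4, 5, 8, 9, 10, 16, 18, 20, 21, 23, 25, 31, 32, 33, 36, 37, 39, 40}.

1 2 4 5 8 9 10 16 18 20 21 23 25 31 32 33 36 37 39 40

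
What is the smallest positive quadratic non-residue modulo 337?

(2/337) = +1, so 2 is a residue.
(3/337) = +1, so 3 is a residue.
(4/337) = +1, so 4 is a residue.
(5/337) = −1, so 5 is the smallest positive non-residue mod 337.

5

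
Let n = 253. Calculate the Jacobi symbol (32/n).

Pull out 2^5: since 253 ≡ 5 (mod 8), (2/253) = -1, so (2/253)^5 = -1.
Reached (1/253) = 1. Collecting the sign flips along the way, the symbol is -1.

-1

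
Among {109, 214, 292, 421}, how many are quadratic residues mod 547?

(109/547) = -1 → non-residue.
(214/547) = +1 → QR.
(292/547) = +1 → QR.
(421/547) = -1 → non-residue.
Total quadratic residues among the 4: 2.

2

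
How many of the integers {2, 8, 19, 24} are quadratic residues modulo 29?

(2/29) = -1 → non-residue.
(8/29) = -1 → non-residue.
(19/29) = -1 → non-residue.
(24/29) = +1 → QR.
Total quadratic residues among the 4: 1.

1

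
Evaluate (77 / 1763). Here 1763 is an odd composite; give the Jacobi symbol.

-1

Reciprocity: 77 ≡ 1 and 1763 ≡ 3 (mod 4), so (77/1763) = +(1763/77).
Reduce top mod 77: now compute (69/77).
Reciprocity: 69 ≡ 1 and 77 ≡ 1 (mod 4), so (69/77) = +(77/69).
Reduce top mod 69: now compute (8/69).
Pull out 2^3: since 69 ≡ 5 (mod 8), (2/69) = -1, so (2/69)^3 = -1.
Reached (1/69) = 1. Collecting the sign flips along the way, the symbol is -1.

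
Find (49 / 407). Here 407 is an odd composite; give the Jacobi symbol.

1

Reciprocity: 49 ≡ 1 and 407 ≡ 3 (mod 4), so (49/407) = +(407/49).
Reduce top mod 49: now compute (15/49).
Reciprocity: 15 ≡ 3 and 49 ≡ 1 (mod 4), so (15/49) = +(49/15).
Reduce top mod 15: now compute (4/15).
Pull out 2^2: since 15 ≡ 7 (mod 8), (2/15) = +1, so (2/15)^2 = +1.
Reached (1/15) = 1. Collecting the sign flips along the way, the symbol is +1.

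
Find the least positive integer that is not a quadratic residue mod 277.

(2/277) = −1, so 2 is the smallest positive non-residue mod 277.

2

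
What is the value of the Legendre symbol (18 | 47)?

1

Euler's criterion: (18/47) ≡ 18^23 (mod 47).
18^2 ≡ 42 (mod 47)
18^4 ≡ 25 (mod 47)
18^8 ≡ 14 (mod 47)
18^16 ≡ 8 (mod 47)
18^23 = 18^(16+4+2+1) ≡ 1 (mod 47).
Result is 1, so (18/47) = 1.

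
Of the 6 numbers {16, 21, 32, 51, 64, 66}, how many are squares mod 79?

5

(16/79) = +1 → QR.
(21/79) = +1 → QR.
(32/79) = +1 → QR.
(51/79) = +1 → QR.
(64/79) = +1 → QR.
(66/79) = -1 → non-residue.
Total quadratic residues among the 6: 5.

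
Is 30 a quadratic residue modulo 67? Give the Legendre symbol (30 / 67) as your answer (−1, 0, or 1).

Pull out 2: since 67 ≡ 3 (mod 8), (2/67) = -1.
Reciprocity: 15 ≡ 3 and 67 ≡ 3 (mod 4), so (15/67) = −(67/15).
Reduce top mod 15: now compute (7/15).
Reciprocity: 7 ≡ 3 and 15 ≡ 3 (mod 4), so (7/15) = −(15/7).
Reduce top mod 7: now compute (1/7).
Reached (1/7) = 1. Collecting the sign flips along the way, the symbol is -1.

-1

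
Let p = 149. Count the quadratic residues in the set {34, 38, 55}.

(34/149) = -1 → non-residue.
(38/149) = -1 → non-residue.
(55/149) = -1 → non-residue.
Total quadratic residues among the 3: 0.

0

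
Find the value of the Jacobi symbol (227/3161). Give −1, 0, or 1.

Reciprocity: 227 ≡ 3 and 3161 ≡ 1 (mod 4), so (227/3161) = +(3161/227).
Reduce top mod 227: now compute (210/227).
Pull out 2: since 227 ≡ 3 (mod 8), (2/227) = -1.
Reciprocity: 105 ≡ 1 and 227 ≡ 3 (mod 4), so (105/227) = +(227/105).
Reduce top mod 105: now compute (17/105).
Reciprocity: 17 ≡ 1 and 105 ≡ 1 (mod 4), so (17/105) = +(105/17).
Reduce top mod 17: now compute (3/17).
Reciprocity: 3 ≡ 3 and 17 ≡ 1 (mod 4), so (3/17) = +(17/3).
Reduce top mod 3: now compute (2/3).
Pull out 2: since 3 ≡ 3 (mod 8), (2/3) = -1.
Reached (1/3) = 1. Collecting the sign flips along the way, the symbol is +1.

1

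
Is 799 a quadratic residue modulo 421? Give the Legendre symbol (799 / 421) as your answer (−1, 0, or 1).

-1

First reduce: 799 ≡ 378 (mod 421).
Pull out 2: since 421 ≡ 5 (mod 8), (2/421) = -1.
Reciprocity: 189 ≡ 1 and 421 ≡ 1 (mod 4), so (189/421) = +(421/189).
Reduce top mod 189: now compute (43/189).
Reciprocity: 43 ≡ 3 and 189 ≡ 1 (mod 4), so (43/189) = +(189/43).
Reduce top mod 43: now compute (17/43).
Reciprocity: 17 ≡ 1 and 43 ≡ 3 (mod 4), so (17/43) = +(43/17).
Reduce top mod 17: now compute (9/17).
Reciprocity: 9 ≡ 1 and 17 ≡ 1 (mod 4), so (9/17) = +(17/9).
Reduce top mod 9: now compute (8/9).
Pull out 2^3: since 9 ≡ 1 (mod 8), (2/9) = +1, so (2/9)^3 = +1.
Reached (1/9) = 1. Collecting the sign flips along the way, the symbol is -1.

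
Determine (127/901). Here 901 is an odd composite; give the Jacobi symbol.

-1

Reciprocity: 127 ≡ 3 and 901 ≡ 1 (mod 4), so (127/901) = +(901/127).
Reduce top mod 127: now compute (12/127).
Pull out 2^2: since 127 ≡ 7 (mod 8), (2/127) = +1, so (2/127)^2 = +1.
Reciprocity: 3 ≡ 3 and 127 ≡ 3 (mod 4), so (3/127) = −(127/3).
Reduce top mod 3: now compute (1/3).
Reached (1/3) = 1. Collecting the sign flips along the way, the symbol is -1.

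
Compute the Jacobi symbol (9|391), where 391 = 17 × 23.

Reciprocity: 9 ≡ 1 and 391 ≡ 3 (mod 4), so (9/391) = +(391/9).
Reduce top mod 9: now compute (4/9).
Pull out 2^2: since 9 ≡ 1 (mod 8), (2/9) = +1, so (2/9)^2 = +1.
Reached (1/9) = 1. Collecting the sign flips along the way, the symbol is +1.

1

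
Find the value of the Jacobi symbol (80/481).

1

Pull out 2^4: since 481 ≡ 1 (mod 8), (2/481) = +1, so (2/481)^4 = +1.
Reciprocity: 5 ≡ 1 and 481 ≡ 1 (mod 4), so (5/481) = +(481/5).
Reduce top mod 5: now compute (1/5).
Reached (1/5) = 1. Collecting the sign flips along the way, the symbol is +1.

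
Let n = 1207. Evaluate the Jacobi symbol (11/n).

1

Reciprocity: 11 ≡ 3 and 1207 ≡ 3 (mod 4), so (11/1207) = −(1207/11).
Reduce top mod 11: now compute (8/11).
Pull out 2^3: since 11 ≡ 3 (mod 8), (2/11) = -1, so (2/11)^3 = -1.
Reached (1/11) = 1. Collecting the sign flips along the way, the symbol is +1.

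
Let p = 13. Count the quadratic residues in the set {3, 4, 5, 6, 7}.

(3/13) = +1 → QR.
(4/13) = +1 → QR.
(5/13) = -1 → non-residue.
(6/13) = -1 → non-residue.
(7/13) = -1 → non-residue.
Total quadratic residues among the 5: 2.

2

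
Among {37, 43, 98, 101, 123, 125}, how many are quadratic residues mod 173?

2

(37/173) = +1 → QR.
(43/173) = +1 → QR.
(98/173) = -1 → non-residue.
(101/173) = -1 → non-residue.
(123/173) = -1 → non-residue.
(125/173) = -1 → non-residue.
Total quadratic residues among the 6: 2.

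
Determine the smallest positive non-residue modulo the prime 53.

(2/53) = −1, so 2 is the smallest positive non-residue mod 53.

2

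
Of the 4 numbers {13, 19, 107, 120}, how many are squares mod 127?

4

(13/127) = +1 → QR.
(19/127) = +1 → QR.
(107/127) = +1 → QR.
(120/127) = +1 → QR.
Total quadratic residues among the 4: 4.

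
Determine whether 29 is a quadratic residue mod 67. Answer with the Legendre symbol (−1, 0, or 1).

Reciprocity: 29 ≡ 1 and 67 ≡ 3 (mod 4), so (29/67) = +(67/29).
Reduce top mod 29: now compute (9/29).
Reciprocity: 9 ≡ 1 and 29 ≡ 1 (mod 4), so (9/29) = +(29/9).
Reduce top mod 9: now compute (2/9).
Pull out 2: since 9 ≡ 1 (mod 8), (2/9) = +1.
Reached (1/9) = 1. Collecting the sign flips along the way, the symbol is +1.

1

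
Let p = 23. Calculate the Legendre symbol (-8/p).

Euler's criterion: (-8/23) ≡ 15^11 (mod 23).
15^2 ≡ 18 (mod 23)
15^4 ≡ 2 (mod 23)
15^8 ≡ 4 (mod 23)
15^11 = 15^(8+2+1) ≡ 22 (mod 23).
Result is 22 ≡ −1, so (-8/23) = −1.

-1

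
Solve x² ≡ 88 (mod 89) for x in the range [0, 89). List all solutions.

89 ≡ 1 (mod 4), so we find a root by search.
Trying successive values, 34² = 1156 ≡ 88 (mod 89). The other root is 89 − 34 = 55.

34, 55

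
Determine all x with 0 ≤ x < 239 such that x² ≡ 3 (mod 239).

Since 239 ≡ 3 (mod 4), a square root of 3 is 3^((239+1)/4) = 3^60 mod 239.
Repeated squaring: 3^2≡9, 3^4≡81, 3^8≡108, 3^16≡192, 3^32≡58 (mod 239).
3^60 = 3^(32+16+8+4) ≡ 133 (mod 239).
Check: 133² = 17689 ≡ 3 (mod 239). The two roots are 106 and 133.

106, 133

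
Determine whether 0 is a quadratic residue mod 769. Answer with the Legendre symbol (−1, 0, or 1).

0

Top reduces to 0: gcd > 1, so the symbol is 0.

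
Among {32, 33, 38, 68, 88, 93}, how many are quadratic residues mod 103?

(32/103) = +1 → QR.
(33/103) = +1 → QR.
(38/103) = +1 → QR.
(68/103) = +1 → QR.
(88/103) = -1 → non-residue.
(93/103) = +1 → QR.
Total quadratic residues among the 6: 5.

5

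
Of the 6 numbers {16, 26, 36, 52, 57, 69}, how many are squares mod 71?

(16/71) = +1 → QR.
(26/71) = -1 → non-residue.
(36/71) = +1 → QR.
(52/71) = -1 → non-residue.
(57/71) = +1 → QR.
(69/71) = -1 → non-residue.
Total quadratic residues among the 6: 3.

3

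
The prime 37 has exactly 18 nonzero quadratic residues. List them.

1 3 4 7 9 10 11 12 16 21 25 26 27 28 30 33 34 36

Square k = 1,…,18 (k and 37−k give the same square):
1²=1, 2²=4, 3²=9, 4²=16, 5²=25, 6²=36, 7²≡12, 8²≡27, 9²≡7, 10²≡26, 11²≡10, 12²≡33, 13²≡21, 14²≡11, 15²≡3, 16²≡34, 17²≡30, 18²≡28 (mod 37).
So the quadratic residues mod 37 are {1, 3, 4, 7, 9, 10, 11, 12, 16, 21, 25, 26, 27, 28, 30, 33, 34, 36}.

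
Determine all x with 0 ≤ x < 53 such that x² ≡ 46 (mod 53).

24, 29

53 ≡ 1 (mod 4), so we find a root by search.
Trying successive values, 24² = 576 ≡ 46 (mod 53). The other root is 53 − 24 = 29.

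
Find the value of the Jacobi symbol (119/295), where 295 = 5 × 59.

1

Reciprocity: 119 ≡ 3 and 295 ≡ 3 (mod 4), so (119/295) = −(295/119).
Reduce top mod 119: now compute (57/119).
Reciprocity: 57 ≡ 1 and 119 ≡ 3 (mod 4), so (57/119) = +(119/57).
Reduce top mod 57: now compute (5/57).
Reciprocity: 5 ≡ 1 and 57 ≡ 1 (mod 4), so (5/57) = +(57/5).
Reduce top mod 5: now compute (2/5).
Pull out 2: since 5 ≡ 5 (mod 8), (2/5) = -1.
Reached (1/5) = 1. Collecting the sign flips along the way, the symbol is +1.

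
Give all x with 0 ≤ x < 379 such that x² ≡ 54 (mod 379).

Since 379 ≡ 3 (mod 4), a square root of 54 is 54^((379+1)/4) = 54^95 mod 379.
Repeated squaring: 54^2≡263, 54^4≡191, 54^8≡97, 54^16≡313, 54^32≡187, 54^64≡101 (mod 379).
54^95 = 54^(64+16+8+4+2+1) ≡ 62 (mod 379).
Check: 62² = 3844 ≡ 54 (mod 379). The two roots are 62 and 317.

62, 317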